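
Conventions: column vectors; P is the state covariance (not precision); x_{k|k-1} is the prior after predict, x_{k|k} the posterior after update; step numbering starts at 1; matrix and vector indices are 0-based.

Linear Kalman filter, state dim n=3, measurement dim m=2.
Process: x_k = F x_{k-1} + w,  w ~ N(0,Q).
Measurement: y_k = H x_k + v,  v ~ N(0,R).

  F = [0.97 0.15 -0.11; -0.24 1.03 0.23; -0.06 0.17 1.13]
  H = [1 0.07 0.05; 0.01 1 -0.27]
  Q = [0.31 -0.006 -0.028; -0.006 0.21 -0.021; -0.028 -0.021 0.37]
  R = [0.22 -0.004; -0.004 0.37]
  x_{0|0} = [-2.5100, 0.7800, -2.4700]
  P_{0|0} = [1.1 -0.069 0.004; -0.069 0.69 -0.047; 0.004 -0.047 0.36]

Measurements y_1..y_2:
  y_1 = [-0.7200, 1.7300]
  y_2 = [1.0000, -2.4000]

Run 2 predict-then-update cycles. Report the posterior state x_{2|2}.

x_post = [0.8102, -1.8158, -3.3132]

step 1: x^-=[-2.0460, 0.8377, -2.5079]  P^-=[1.3455 -0.2263 -0.1326; -0.2263 1.0358 0.1586; -0.1326 0.1586 0.8364]  S=[1.5288 -0.1152; -0.1152 1.3775]  K=[0.8611 -0.0566; -0.0415 0.7158; -0.0562 -0.0545]  nu=[1.3928, 0.2356]  x^+=[-0.8600, 0.9485, -2.5990]  P^+=[0.1962 -0.0447 -0.0679; -0.0447 0.3206 0.2044; -0.0679 0.2044 0.8282]
step 2: x^-=[-0.4060, 0.5856, -2.7241]  P^-=[0.5066 -0.0991 -0.1852; -0.0991 0.7317 0.5230; -0.1852 0.5230 1.5261]  S=[0.7052 -0.0014; -0.0014 0.9296]  K=[0.6952 -0.0464; -0.0296 0.6341; -0.1022 0.1172]  nu=[1.5012, -3.7170]  x^+=[0.8102, -1.8158, -3.3132]  P^+=[0.1636 -0.0567 -0.1299; -0.0567 0.3572 0.4517; -0.1299 0.4517 1.5059]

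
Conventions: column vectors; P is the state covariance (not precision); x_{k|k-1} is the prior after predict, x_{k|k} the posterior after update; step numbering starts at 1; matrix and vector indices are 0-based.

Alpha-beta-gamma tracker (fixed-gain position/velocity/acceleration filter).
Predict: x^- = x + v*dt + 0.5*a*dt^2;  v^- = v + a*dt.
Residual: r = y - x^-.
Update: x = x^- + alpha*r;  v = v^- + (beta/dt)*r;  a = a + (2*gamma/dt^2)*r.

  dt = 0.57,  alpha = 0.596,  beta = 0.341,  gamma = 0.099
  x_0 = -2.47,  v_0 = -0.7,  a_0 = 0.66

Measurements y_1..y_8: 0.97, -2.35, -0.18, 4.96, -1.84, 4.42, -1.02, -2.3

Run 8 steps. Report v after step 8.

step 1: x_pred=-2.7618  r=3.7318  x^+=-0.5376  v^+=1.9087  a^+=2.9342
step 2: x_pred=1.0270  r=-3.3770  x^+=-0.9857  v^+=1.5610  a^+=0.8762
step 3: x_pred=0.0464  r=-0.2264  x^+=-0.0885  v^+=1.9250  a^+=0.7382
step 4: x_pred=1.1286  r=3.8314  x^+=3.4121  v^+=4.6379  a^+=3.0732
step 5: x_pred=6.5549  r=-8.3949  x^+=1.5516  v^+=1.3673  a^+=-2.0429
step 6: x_pred=1.9991  r=2.4209  x^+=3.4419  v^+=1.6512  a^+=-0.5675
step 7: x_pred=4.2909  r=-5.3109  x^+=1.1256  v^+=-1.8495  a^+=-3.8041
step 8: x_pred=-0.5466  r=-1.7534  x^+=-1.5916  v^+=-5.0668  a^+=-4.8727

v_post = -5.0668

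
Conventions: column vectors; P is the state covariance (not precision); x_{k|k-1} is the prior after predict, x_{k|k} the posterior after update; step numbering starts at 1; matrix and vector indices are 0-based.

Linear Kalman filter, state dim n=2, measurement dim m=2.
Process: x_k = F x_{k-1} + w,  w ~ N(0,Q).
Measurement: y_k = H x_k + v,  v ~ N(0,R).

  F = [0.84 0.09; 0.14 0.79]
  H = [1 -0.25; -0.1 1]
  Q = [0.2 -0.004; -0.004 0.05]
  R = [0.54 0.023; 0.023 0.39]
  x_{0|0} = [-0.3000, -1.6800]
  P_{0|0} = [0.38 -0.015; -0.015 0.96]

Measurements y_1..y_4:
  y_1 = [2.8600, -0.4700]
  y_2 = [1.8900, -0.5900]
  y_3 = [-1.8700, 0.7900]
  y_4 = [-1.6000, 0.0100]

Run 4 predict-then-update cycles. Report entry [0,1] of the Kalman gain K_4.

step 1: x^-=[-0.4032, -1.3692]  P^-=[0.4736 0.0988; 0.0988 0.6533]  S=[1.0051 -0.0864; -0.0864 1.0282]  K=[0.4543 0.0882; -0.0105 0.6248]  nu=[2.9209, 0.8589]  x^+=[0.9994, -0.8631]  P^+=[0.2652 0.0714; 0.0714 0.2506]
step 2: x^-=[0.7618, -0.5420]  P^-=[0.3999 0.0933; 0.0933 0.2274]  S=[0.9075 0.0218; 0.0218 0.6027]  K=[0.4132 0.0735; 0.0315 0.3606]  nu=[0.9927, 0.0281]  x^+=[1.1741, -0.5006]  P^+=[0.2404 0.0622; 0.0622 0.1476]
step 3: x^-=[0.9412, -0.2311]  P^-=[0.3802 0.0768; 0.0768 0.1606]  S=[0.8918 0.0236; 0.0236 0.5390]  K=[0.4034 0.0543; 0.0337 0.2822]  nu=[-2.8690, 1.1152]  x^+=[-0.1554, -0.0129]  P^+=[0.2325 0.0537; 0.0537 0.1162]
step 4: x^-=[-0.1317, -0.0320]  P^-=[0.3731 0.0679; 0.0679 0.1390]  S=[0.8878 0.0206; 0.0206 0.5191]  K=[0.4001 0.0431; 0.0315 0.2534]  nu=[-1.4763, 0.0288]  x^+=[-0.7212, -0.0712]  P^+=[0.2293 0.0489; 0.0489 0.1044]

K[0,1] = 0.0431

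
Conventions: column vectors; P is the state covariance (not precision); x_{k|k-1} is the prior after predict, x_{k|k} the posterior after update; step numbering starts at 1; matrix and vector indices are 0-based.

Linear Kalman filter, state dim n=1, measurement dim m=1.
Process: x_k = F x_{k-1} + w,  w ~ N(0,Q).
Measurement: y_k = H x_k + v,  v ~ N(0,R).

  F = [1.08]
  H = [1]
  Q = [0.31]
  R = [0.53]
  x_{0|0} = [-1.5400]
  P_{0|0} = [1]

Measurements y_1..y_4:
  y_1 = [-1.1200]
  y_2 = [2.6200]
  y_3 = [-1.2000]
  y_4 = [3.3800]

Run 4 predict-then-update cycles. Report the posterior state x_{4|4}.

step 1: x^-=[-1.6632]  P^-=[1.4764]  S=[2.0064]  K=[0.7358]  nu=[0.5432]  x^+=[-1.2635]  P^+=[0.3900]
step 2: x^-=[-1.3646]  P^-=[0.7649]  S=[1.2949]  K=[0.5907]  nu=[3.9846]  x^+=[0.9891]  P^+=[0.3131]
step 3: x^-=[1.0682]  P^-=[0.6752]  S=[1.2052]  K=[0.5602]  nu=[-2.2682]  x^+=[-0.2025]  P^+=[0.2969]
step 4: x^-=[-0.2187]  P^-=[0.6563]  S=[1.1863]  K=[0.5532]  nu=[3.5987]  x^+=[1.7723]  P^+=[0.2932]

x_post = [1.7723]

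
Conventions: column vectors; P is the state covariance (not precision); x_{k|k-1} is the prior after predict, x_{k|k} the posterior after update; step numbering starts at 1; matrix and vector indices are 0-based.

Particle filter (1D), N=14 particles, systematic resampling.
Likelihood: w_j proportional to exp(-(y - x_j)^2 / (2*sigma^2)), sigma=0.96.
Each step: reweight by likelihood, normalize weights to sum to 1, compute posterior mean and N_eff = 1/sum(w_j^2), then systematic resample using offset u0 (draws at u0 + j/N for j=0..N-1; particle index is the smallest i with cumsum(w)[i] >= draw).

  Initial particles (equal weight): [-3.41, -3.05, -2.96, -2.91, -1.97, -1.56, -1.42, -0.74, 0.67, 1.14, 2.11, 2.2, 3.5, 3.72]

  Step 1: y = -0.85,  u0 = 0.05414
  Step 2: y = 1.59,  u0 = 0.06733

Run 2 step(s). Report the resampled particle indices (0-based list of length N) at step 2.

resampled_idx = [10, 12, 12, 12, 12, 12, 13, 13, 13, 13, 13, 13, 13, 13]

step 1: w=[0.0075, 0.0190, 0.0235, 0.0263, 0.1330, 0.1998, 0.2203, 0.2610, 0.0750, 0.0306, 0.0023, 0.0017, 0.0000, 0.0000]  mean=-1.2155  Neff=5.4796  idx=[3, 4, 4, 5, 5, 6, 6, 6, 6, 7, 7, 7, 8, 9]
step 2: w=[0.0000, 0.0006, 0.0006, 0.0027, 0.0027, 0.0042, 0.0042, 0.0042, 0.0042, 0.0305, 0.0305, 0.0305, 0.3660, 0.5191]  mean=0.7345  Neff=2.4614  idx=[10, 12, 12, 12, 12, 12, 13, 13, 13, 13, 13, 13, 13, 13]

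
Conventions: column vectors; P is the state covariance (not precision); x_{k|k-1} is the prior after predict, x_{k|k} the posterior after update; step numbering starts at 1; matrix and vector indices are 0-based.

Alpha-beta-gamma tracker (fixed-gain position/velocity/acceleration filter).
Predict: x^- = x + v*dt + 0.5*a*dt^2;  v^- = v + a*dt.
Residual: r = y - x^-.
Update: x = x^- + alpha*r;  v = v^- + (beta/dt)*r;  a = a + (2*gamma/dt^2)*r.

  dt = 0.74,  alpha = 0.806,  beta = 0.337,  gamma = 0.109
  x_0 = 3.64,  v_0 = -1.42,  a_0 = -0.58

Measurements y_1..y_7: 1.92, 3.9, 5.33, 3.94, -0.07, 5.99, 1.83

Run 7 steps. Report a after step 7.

a_post = -0.5567

step 1: x_pred=2.4304  r=-0.5104  x^+=2.0190  v^+=-2.0816  a^+=-0.7832
step 2: x_pred=0.2642  r=3.6358  x^+=3.1946  v^+=-1.0054  a^+=0.6642
step 3: x_pred=2.6325  r=2.6975  x^+=4.8067  v^+=0.7146  a^+=1.7381
step 4: x_pred=5.8114  r=-1.8714  x^+=4.3030  v^+=1.1485  a^+=0.9931
step 5: x_pred=5.4249  r=-5.4949  x^+=0.9960  v^+=-0.6189  a^+=-1.1944
step 6: x_pred=0.2110  r=5.7790  x^+=4.8689  v^+=1.1290  a^+=1.1062
step 7: x_pred=6.0072  r=-4.1772  x^+=2.6404  v^+=0.0453  a^+=-0.5567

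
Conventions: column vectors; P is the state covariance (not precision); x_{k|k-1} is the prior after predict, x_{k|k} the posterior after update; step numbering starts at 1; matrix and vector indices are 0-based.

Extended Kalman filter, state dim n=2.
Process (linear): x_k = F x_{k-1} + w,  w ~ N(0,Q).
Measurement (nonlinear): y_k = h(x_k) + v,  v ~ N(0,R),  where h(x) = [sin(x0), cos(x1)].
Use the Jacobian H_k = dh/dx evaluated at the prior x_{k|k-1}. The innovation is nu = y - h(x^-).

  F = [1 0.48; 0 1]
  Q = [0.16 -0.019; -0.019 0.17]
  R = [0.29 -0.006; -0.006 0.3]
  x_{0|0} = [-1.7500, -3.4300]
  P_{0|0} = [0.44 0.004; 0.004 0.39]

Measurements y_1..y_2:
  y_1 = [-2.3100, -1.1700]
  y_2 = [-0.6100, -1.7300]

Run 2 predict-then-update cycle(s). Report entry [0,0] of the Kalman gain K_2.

K[0,0] = -0.6425

step 1: x^-=[-3.3964, -3.4300]  P^-=[0.6937 0.1722; 0.1722 0.5600]  H_jac=[-0.9677 0.0000; 0.0000 -0.2844]  S=[0.9396 0.0414; 0.0414 0.3453]  K=[-0.7119 -0.0565; -0.1579 -0.4423]  nu=[-2.5621, -0.2113]  x^+=[-1.5604, -2.9321]  P^+=[0.2130 0.0446; 0.0446 0.4632]
step 2: x^-=[-2.9678, -2.9321]  P^-=[0.5225 0.2479; 0.2479 0.6332]  H_jac=[-0.9849 0.0000; 0.0000 0.2080]  S=[0.7969 -0.0568; -0.0568 0.3274]  K=[-0.6425 0.0460; -0.2812 0.3535]  nu=[-0.4371, -0.7519]  x^+=[-2.7216, -3.0749]  P^+=[0.1895 0.0850; 0.0850 0.5180]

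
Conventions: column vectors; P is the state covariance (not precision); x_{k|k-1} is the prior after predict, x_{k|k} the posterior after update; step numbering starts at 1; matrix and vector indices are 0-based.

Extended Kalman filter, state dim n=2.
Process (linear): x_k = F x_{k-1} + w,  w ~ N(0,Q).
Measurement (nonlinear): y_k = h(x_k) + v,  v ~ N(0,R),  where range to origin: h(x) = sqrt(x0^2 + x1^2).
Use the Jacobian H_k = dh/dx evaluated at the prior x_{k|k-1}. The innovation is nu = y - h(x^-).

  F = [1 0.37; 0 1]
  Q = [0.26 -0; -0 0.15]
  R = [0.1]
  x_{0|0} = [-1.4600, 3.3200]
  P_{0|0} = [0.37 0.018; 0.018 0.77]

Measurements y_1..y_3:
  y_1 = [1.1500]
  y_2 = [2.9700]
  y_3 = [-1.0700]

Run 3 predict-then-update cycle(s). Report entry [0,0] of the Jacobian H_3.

H_jac[0,0] = 0.0040

step 1: x^-=[-0.2316, 3.3200]  P^-=[0.7487 0.3029; 0.3029 0.9200]  H_jac=[-0.0696 0.9976]  S=[0.9771]  K=[0.2559; 0.9177]  nu=[-2.1781]  x^+=[-0.7890, 1.3212]  P^+=[0.6847 0.0734; 0.0734 0.0971]
step 2: x^-=[-0.3002, 1.3212]  P^-=[1.0124 0.1094; 0.1094 0.2471]  H_jac=[-0.2215 0.9752]  S=[0.3374]  K=[-0.3487; 0.6424]  nu=[1.6151]  x^+=[-0.8633, 2.3587]  P^+=[0.9713 0.1849; 0.1849 0.1079]
step 3: x^-=[0.0094, 2.3587]  P^-=[1.3830 0.2248; 0.2248 0.2579]  H_jac=[0.0040 1.0000]  S=[0.3597]  K=[0.6404; 0.7194]  nu=[-3.4287]  x^+=[-2.1865, -0.1080]  P^+=[1.2354 0.0591; 0.0591 0.0717]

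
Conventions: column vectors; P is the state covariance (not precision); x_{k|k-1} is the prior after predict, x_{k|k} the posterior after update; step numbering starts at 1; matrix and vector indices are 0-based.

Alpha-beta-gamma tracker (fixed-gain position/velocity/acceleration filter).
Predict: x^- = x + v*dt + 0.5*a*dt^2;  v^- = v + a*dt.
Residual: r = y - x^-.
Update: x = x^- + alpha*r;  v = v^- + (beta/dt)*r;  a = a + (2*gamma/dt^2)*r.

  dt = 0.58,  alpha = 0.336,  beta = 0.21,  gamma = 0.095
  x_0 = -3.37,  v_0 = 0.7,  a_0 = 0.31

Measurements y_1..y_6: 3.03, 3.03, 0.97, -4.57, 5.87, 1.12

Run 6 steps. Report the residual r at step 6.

step 1: x_pred=-2.9119  r=5.9419  x^+=-0.9154  v^+=3.0312  a^+=3.6660
step 2: x_pred=1.4593  r=1.5707  x^+=1.9871  v^+=5.7261  a^+=4.5531
step 3: x_pred=6.0740  r=-5.1040  x^+=4.3591  v^+=6.5189  a^+=1.6703
step 4: x_pred=8.4210  r=-12.9910  x^+=4.0560  v^+=2.7841  a^+=-5.6670
step 5: x_pred=4.7176  r=1.1524  x^+=5.1048  v^+=-0.0856  a^+=-5.0162
step 6: x_pred=4.2115  r=-3.0915  x^+=3.1727  v^+=-4.1143  a^+=-6.7622

resid = -3.0915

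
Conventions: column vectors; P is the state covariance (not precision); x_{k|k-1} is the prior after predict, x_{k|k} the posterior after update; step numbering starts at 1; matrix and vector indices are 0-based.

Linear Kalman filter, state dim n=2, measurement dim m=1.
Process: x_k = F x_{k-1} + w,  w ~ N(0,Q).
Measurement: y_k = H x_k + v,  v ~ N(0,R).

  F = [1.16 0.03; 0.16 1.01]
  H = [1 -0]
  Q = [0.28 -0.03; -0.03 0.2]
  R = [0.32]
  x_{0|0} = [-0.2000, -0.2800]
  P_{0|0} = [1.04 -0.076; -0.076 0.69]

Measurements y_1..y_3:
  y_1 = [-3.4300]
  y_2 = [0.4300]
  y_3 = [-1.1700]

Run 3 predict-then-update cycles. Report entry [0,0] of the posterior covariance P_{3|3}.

P_post[0,0] = 0.2050

step 1: x^-=[-0.2404, -0.3148]  P^-=[1.6748 0.0945; 0.0945 0.9059]  S=[1.9948]  K=[0.8396; 0.0474]  nu=[-3.1896]  x^+=[-2.9183, -0.4659]  P^+=[0.2687 0.0152; 0.0152 0.9015]
step 2: x^-=[-3.3992, -0.9375]  P^-=[0.6434 0.0650; 0.0650 1.1313]  S=[0.9634]  K=[0.6678; 0.0675]  nu=[3.8292]  x^+=[-0.8419, -0.6791]  P^+=[0.2137 0.0216; 0.0216 1.1270]
step 3: x^-=[-0.9970, -0.8206]  P^-=[0.5701 0.0692; 0.0692 1.3621]  S=[0.8901]  K=[0.6405; 0.0778]  nu=[-0.1730]  x^+=[-1.1078, -0.8341]  P^+=[0.2050 0.0249; 0.0249 1.3567]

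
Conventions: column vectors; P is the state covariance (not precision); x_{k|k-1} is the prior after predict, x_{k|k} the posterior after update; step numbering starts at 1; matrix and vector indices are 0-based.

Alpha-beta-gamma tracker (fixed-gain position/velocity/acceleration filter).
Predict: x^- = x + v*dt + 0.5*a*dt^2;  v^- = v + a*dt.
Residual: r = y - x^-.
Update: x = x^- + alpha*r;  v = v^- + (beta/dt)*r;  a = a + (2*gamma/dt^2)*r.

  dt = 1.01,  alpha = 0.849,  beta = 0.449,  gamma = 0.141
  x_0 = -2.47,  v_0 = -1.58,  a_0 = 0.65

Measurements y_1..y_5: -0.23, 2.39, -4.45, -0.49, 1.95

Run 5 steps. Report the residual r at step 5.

resid = 2.3430

step 1: x_pred=-3.7343  r=3.5043  x^+=-0.7591  v^+=0.6343  a^+=1.6187
step 2: x_pred=0.7072  r=1.6828  x^+=2.1359  v^+=3.0174  a^+=2.0839
step 3: x_pred=6.2463  r=-10.6963  x^+=-2.8349  v^+=0.3670  a^+=-0.8730
step 4: x_pred=-2.9094  r=2.4194  x^+=-0.8553  v^+=0.5609  a^+=-0.2042
step 5: x_pred=-0.3930  r=2.3430  x^+=1.5962  v^+=1.3963  a^+=0.4435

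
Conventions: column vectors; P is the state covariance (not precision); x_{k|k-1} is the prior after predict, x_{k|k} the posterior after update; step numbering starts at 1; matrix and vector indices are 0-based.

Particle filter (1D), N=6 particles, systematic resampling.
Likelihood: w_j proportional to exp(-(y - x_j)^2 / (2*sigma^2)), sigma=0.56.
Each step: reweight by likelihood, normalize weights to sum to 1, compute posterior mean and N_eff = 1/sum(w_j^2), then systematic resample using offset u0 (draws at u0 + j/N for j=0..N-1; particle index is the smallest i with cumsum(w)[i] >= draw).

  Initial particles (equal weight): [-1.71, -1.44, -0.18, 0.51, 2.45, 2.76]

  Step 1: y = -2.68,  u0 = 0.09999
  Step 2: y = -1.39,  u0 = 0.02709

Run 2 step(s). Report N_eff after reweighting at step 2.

step 1: w=[0.7213, 0.2786, 0.0002, 0.0000, 0.0000, 0.0000]  mean=-1.6346  Neff=1.6727  idx=[0, 0, 0, 0, 1, 1]
step 2: w=[0.1576, 0.1576, 0.1576, 0.1576, 0.1848, 0.1848]  mean=-1.6102  Neff=5.9647  idx=[0, 1, 2, 3, 4, 5]

N_eff = 5.9647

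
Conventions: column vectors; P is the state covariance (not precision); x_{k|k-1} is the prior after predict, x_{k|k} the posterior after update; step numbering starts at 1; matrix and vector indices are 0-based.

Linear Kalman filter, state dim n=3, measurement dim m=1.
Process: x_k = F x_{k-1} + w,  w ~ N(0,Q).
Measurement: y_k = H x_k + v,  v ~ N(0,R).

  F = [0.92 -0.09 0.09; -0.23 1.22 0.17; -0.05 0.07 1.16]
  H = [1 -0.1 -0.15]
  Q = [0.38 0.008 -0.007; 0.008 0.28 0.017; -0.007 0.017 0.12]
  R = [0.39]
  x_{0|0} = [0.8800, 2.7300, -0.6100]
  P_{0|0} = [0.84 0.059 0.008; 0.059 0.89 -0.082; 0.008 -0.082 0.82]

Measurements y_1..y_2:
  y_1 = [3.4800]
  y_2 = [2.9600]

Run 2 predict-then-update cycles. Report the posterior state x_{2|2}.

step 1: x^-=[0.5090, 3.0245, -0.5605]  P^-=[1.0977 -0.1941 0.0550; -0.1941 1.6051 0.1406; 0.0550 0.1406 1.2152]  S=[1.5577]  K=[0.7119; -0.2412; -0.0908]  nu=[3.1894]  x^+=[2.7795, 2.2552, -0.8500]  P^+=[0.3083 0.0733 0.1556; 0.0733 1.5144 0.1065; 0.1556 0.1065 1.2024]
step 2: x^-=[2.2777, 1.9675, -0.9671]  P^-=[0.6749 -0.0901 0.2548; -0.0901 2.5760 0.4905; 0.2548 0.4905 1.7448]  S=[1.0862]  K=[0.5944; -0.3879; -0.0516]  nu=[0.7340]  x^+=[2.7140, 1.6828, -1.0049]  P^+=[0.2911 0.1603 0.2881; 0.1603 2.4126 0.4688; 0.2881 0.4688 1.7419]

x_post = [2.7140, 1.6828, -1.0049]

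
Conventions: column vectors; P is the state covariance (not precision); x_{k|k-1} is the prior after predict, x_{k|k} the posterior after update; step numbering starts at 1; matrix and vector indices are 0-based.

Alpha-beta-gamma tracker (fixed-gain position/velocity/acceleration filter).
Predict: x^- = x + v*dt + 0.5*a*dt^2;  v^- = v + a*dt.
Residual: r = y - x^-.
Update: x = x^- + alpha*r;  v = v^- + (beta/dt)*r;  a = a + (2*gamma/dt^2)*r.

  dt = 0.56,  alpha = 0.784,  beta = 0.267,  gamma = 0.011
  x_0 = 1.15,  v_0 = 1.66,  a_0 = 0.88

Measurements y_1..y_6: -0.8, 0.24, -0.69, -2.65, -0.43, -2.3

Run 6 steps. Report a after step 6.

a_post = 0.3423

step 1: x_pred=2.2176  r=-3.0176  x^+=-0.1482  v^+=0.7141  a^+=0.6683
step 2: x_pred=0.3565  r=-0.1165  x^+=0.2652  v^+=1.0328  a^+=0.6601
step 3: x_pred=0.9470  r=-1.6370  x^+=-0.3364  v^+=0.6220  a^+=0.5453
step 4: x_pred=0.0974  r=-2.7474  x^+=-2.0566  v^+=-0.3826  a^+=0.3526
step 5: x_pred=-2.2155  r=1.7855  x^+=-0.8157  v^+=0.6662  a^+=0.4778
step 6: x_pred=-0.3677  r=-1.9323  x^+=-1.8826  v^+=0.0124  a^+=0.3423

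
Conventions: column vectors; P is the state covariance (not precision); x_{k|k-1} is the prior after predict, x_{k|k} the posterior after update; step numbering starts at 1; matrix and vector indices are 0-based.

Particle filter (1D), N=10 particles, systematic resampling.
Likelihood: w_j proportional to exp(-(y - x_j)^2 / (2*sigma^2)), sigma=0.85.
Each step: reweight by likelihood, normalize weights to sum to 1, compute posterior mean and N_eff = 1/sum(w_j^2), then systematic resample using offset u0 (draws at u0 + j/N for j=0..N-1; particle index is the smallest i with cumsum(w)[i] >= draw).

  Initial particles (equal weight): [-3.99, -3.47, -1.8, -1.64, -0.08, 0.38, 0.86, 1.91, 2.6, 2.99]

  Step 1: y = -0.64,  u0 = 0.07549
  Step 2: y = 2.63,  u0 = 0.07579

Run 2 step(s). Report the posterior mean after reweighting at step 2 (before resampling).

step 1: w=[0.0002, 0.0016, 0.1633, 0.2074, 0.3335, 0.2017, 0.0873, 0.0046, 0.0003, 0.0000]  mean=-0.5057  Neff=4.3619  idx=[2, 3, 3, 4, 4, 4, 4, 5, 5, 6]
step 2: w=[0.0000, 0.0000, 0.0000, 0.0311, 0.0311, 0.0311, 0.0311, 0.1509, 0.1509, 0.5737]  mean=0.5980  Neff=2.6419  idx=[5, 7, 8, 8, 9, 9, 9, 9, 9, 9]

post_mean = 0.5980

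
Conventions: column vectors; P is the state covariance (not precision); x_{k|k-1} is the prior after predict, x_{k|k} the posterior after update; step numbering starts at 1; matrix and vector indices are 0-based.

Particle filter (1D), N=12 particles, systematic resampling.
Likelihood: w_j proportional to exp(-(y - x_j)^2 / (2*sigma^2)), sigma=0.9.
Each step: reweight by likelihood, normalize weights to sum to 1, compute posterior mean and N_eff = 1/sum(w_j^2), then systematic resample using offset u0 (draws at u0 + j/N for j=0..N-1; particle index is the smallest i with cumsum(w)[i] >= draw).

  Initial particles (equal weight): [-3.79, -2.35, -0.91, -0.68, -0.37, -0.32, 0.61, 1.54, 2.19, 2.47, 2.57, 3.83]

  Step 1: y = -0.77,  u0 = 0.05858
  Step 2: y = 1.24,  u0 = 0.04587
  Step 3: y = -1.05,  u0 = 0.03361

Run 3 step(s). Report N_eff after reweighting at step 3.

N_eff = 9.5559

step 1: w=[0.0008, 0.0493, 0.2275, 0.2292, 0.2086, 0.2032, 0.0711, 0.0085, 0.0010, 0.0004, 0.0002, 0.0000]  mean=-0.5639  Neff=5.0840  idx=[2, 2, 2, 3, 3, 3, 4, 4, 5, 5, 5, 6]
step 2: w=[0.0247, 0.0247, 0.0247, 0.0440, 0.0440, 0.0440, 0.0864, 0.0864, 0.0953, 0.0953, 0.0953, 0.3351]  mean=-0.1082  Neff=6.1672  idx=[1, 4, 6, 7, 8, 8, 9, 10, 11, 11, 11, 11]
step 3: w=[0.1408, 0.1309, 0.1071, 0.1071, 0.1025, 0.1025, 0.1025, 0.1025, 0.0260, 0.0260, 0.0260, 0.0260]  mean=-0.3642  Neff=9.5559  idx=[0, 0, 1, 2, 2, 3, 4, 5, 6, 6, 7, 10]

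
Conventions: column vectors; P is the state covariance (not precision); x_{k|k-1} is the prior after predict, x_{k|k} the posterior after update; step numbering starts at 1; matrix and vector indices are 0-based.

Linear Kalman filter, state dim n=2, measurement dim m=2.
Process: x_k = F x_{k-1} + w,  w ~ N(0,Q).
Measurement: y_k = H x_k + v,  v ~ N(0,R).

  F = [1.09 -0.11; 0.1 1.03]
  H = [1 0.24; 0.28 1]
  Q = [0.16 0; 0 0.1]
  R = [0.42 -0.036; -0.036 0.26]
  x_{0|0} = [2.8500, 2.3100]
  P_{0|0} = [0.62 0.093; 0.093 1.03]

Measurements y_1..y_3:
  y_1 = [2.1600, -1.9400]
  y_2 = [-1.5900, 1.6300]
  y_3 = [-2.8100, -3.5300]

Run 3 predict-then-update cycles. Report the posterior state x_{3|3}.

step 1: x^-=[2.8524, 2.6643]  P^-=[0.8868 0.0543; 0.0543 1.2181]  S=[1.4030 0.5626; 0.5626 1.5780]  K=[0.6586 -0.0431; -0.0774 0.8091]  nu=[-1.3318, -5.4030]  x^+=[2.2079, -1.6044]  P^+=[0.3072 -0.1209; -0.1209 0.2470]
step 2: x^-=[2.5830, -1.4317]  P^-=[0.5570 -0.1289; -0.1289 0.3402]  S=[0.9347 0.0640; 0.0640 0.5717]  K=[0.5639 -0.0159; -0.0877 0.5418]  nu=[-3.8294, 2.3385]  x^+=[0.3866, 0.1710]  P^+=[0.2608 -0.0974; -0.0974 0.1713]
step 3: x^-=[0.4026, 0.2148]  P^-=[0.4953 -0.0993; -0.0993 0.2643]  S=[0.8828 0.0601; 0.0601 0.5075]  K=[0.5330 0.0144; -0.0730 0.4746]  nu=[-3.2642, -3.8575]  x^+=[-1.3929, -1.3778]  P^+=[0.2434 -0.0836; -0.0836 0.1494]

x_post = [-1.3929, -1.3778]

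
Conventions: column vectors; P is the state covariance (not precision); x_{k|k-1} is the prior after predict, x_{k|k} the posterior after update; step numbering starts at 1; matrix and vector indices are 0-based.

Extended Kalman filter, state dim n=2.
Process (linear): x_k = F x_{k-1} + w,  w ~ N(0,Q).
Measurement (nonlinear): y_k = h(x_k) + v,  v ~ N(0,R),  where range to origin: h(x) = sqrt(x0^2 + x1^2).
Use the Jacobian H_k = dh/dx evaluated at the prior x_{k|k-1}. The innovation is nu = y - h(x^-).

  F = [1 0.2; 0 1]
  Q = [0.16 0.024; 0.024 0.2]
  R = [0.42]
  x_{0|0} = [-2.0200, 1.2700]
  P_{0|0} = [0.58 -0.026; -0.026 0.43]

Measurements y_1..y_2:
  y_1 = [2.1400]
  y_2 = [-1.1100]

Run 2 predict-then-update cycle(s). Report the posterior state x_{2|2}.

x_post = [-0.2635, 0.5106]

step 1: x^-=[-1.7660, 1.2700]  P^-=[0.7468 0.0840; 0.0840 0.6300]  H_jac=[-0.8119 0.5838]  S=[1.0474]  K=[-0.5321; 0.2861]  nu=[-0.0352]  x^+=[-1.7473, 1.2599]  P^+=[0.4503 0.2434; 0.2434 0.5443]
step 2: x^-=[-1.4953, 1.2599]  P^-=[0.7294 0.3763; 0.3763 0.7443]  H_jac=[-0.7647 0.6444]  S=[0.7848]  K=[-0.4019; 0.2444]  nu=[-3.0653]  x^+=[-0.2635, 0.5106]  P^+=[0.6027 0.4534; 0.4534 0.6974]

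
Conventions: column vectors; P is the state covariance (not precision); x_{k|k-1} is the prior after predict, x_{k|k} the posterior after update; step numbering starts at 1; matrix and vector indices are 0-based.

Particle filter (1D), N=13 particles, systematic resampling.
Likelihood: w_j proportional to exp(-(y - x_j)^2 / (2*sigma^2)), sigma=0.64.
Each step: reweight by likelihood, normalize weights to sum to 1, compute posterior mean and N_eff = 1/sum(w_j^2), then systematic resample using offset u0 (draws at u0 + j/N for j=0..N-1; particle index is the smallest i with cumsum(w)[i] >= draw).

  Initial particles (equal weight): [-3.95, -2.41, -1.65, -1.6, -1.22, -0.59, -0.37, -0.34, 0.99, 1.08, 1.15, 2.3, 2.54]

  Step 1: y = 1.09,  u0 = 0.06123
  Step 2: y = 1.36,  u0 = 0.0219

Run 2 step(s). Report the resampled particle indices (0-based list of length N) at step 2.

step 1: w=[0.0000, 0.0000, 0.0000, 0.0000, 0.0004, 0.0093, 0.0217, 0.0241, 0.2890, 0.2926, 0.2913, 0.0490, 0.0225]  mean=1.0845  Neff=3.8754  idx=[8, 8, 8, 8, 9, 9, 9, 9, 10, 10, 10, 10, 12]
step 2: w=[0.0770, 0.0770, 0.0770, 0.0770, 0.0827, 0.0827, 0.0827, 0.0827, 0.0862, 0.0862, 0.0862, 0.0862, 0.0166]  mean=1.1007  Neff=12.3402  idx=[0, 1, 2, 3, 4, 5, 6, 7, 7, 8, 9, 10, 11]

resampled_idx = [0, 1, 2, 3, 4, 5, 6, 7, 7, 8, 9, 10, 11]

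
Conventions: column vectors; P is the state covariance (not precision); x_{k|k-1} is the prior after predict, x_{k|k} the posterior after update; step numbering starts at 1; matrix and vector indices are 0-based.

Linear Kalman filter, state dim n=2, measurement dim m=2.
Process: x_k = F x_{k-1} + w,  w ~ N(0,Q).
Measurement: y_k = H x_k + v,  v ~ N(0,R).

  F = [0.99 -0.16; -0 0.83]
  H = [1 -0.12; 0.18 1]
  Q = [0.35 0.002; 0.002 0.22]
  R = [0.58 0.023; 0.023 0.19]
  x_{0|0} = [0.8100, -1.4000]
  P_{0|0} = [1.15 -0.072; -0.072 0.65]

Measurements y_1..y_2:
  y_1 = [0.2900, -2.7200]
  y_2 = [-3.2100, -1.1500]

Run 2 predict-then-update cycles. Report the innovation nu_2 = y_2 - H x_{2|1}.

innov = [-4.0714, 0.7090]

step 1: x^-=[1.0259, -1.1620]  P^-=[1.5166 -0.1435; -0.1435 0.6678]  S=[2.1406 0.0755; 0.0755 0.8553]  K=[0.7134 0.0885; -0.1313 0.7622]  nu=[-0.8753, -1.7427]  x^+=[0.2473, -2.3753]  P^+=[0.4109 -0.0407; -0.0407 0.1491]
step 2: x^-=[0.6248, -1.9715]  P^-=[0.7695 -0.0513; -0.0513 0.3227]  S=[1.3664 0.0726; 0.0726 0.5192]  K=[0.5629 0.0893; -0.0987 0.6176]  nu=[-4.0714, 0.7090]  x^+=[-1.6036, -1.1318]  P^+=[0.3251 -0.0286; -0.0286 0.1202]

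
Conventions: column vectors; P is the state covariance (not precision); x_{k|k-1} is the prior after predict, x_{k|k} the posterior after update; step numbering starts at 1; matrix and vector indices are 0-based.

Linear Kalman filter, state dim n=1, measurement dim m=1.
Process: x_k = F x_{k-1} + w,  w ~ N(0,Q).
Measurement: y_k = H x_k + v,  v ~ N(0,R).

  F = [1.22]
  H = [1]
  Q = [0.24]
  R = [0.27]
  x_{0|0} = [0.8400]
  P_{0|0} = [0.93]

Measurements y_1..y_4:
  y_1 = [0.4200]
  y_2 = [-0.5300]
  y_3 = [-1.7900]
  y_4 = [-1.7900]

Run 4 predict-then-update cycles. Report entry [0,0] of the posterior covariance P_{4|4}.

step 1: x^-=[1.0248]  P^-=[1.6242]  S=[1.8942]  K=[0.8575]  nu=[-0.6048]  x^+=[0.5062]  P^+=[0.2315]
step 2: x^-=[0.6176]  P^-=[0.5846]  S=[0.8546]  K=[0.6841]  nu=[-1.1476]  x^+=[-0.1674]  P^+=[0.1847]
step 3: x^-=[-0.2043]  P^-=[0.5149]  S=[0.7849]  K=[0.6560]  nu=[-1.5857]  x^+=[-1.2445]  P^+=[0.1771]
step 4: x^-=[-1.5183]  P^-=[0.5036]  S=[0.7736]  K=[0.6510]  nu=[-0.2717]  x^+=[-1.6952]  P^+=[0.1758]

P_post[0,0] = 0.1758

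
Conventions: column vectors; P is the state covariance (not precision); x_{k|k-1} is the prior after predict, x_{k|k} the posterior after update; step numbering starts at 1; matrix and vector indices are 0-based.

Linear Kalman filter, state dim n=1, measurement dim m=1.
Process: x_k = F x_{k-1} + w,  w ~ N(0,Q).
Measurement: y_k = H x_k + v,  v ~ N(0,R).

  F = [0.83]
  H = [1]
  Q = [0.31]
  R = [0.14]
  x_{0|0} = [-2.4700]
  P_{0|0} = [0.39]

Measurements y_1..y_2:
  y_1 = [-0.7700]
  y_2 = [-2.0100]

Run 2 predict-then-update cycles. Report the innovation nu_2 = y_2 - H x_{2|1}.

step 1: x^-=[-2.0501]  P^-=[0.5787]  S=[0.7187]  K=[0.8052]  nu=[1.2801]  x^+=[-1.0194]  P^+=[0.1127]
step 2: x^-=[-0.8461]  P^-=[0.3877]  S=[0.5277]  K=[0.7347]  nu=[-1.1639]  x^+=[-1.7012]  P^+=[0.1029]

innov = [-1.1639]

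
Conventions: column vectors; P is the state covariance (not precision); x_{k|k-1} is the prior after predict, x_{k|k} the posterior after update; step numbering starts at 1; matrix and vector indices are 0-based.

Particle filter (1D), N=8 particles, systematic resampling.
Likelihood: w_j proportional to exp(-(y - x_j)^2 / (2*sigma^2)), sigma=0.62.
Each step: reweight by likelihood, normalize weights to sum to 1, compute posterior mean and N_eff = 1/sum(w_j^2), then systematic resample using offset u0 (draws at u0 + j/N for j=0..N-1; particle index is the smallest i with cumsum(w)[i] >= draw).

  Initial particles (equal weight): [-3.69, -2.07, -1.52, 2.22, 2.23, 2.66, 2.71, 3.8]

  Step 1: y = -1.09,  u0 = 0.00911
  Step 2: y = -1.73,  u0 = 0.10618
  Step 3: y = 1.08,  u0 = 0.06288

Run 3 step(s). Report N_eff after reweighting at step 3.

step 1: w=[0.0001, 0.2672, 0.7327, 0.0000, 0.0000, 0.0000, 0.0000, 0.0000]  mean=-1.6673  Neff=1.6442  idx=[1, 1, 1, 2, 2, 2, 2, 2]
step 2: w=[0.1178, 0.1178, 0.1178, 0.1293, 0.1293, 0.1293, 0.1293, 0.1293]  mean=-1.7144  Neff=7.9842  idx=[0, 1, 3, 3, 4, 5, 6, 7]
step 3: w=[0.0027, 0.0027, 0.1658, 0.1658, 0.1658, 0.1658, 0.1658, 0.1658]  mean=-1.5230  Neff=6.0650  idx=[2, 3, 3, 4, 5, 6, 6, 7]

N_eff = 6.0650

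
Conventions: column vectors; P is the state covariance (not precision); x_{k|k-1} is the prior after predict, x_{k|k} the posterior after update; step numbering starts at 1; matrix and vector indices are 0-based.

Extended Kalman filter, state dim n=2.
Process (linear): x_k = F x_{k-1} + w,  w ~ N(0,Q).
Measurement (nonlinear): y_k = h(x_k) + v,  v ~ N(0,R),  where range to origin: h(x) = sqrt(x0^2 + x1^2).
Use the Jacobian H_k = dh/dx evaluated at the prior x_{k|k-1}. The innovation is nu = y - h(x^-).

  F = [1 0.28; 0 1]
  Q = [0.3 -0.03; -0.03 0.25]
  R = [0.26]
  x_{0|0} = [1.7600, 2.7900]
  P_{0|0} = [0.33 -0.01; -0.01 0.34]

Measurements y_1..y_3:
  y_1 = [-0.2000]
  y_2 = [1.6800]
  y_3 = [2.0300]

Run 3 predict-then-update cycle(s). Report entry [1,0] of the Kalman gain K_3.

K[1,0] = 0.3880

step 1: x^-=[2.5412, 2.7900]  P^-=[0.6511 0.0552; 0.0552 0.5900]  H_jac=[0.6734 0.7393]  S=[0.9326]  K=[0.5138; 0.5075]  nu=[-3.9738]  x^+=[0.4994, 0.7731]  P^+=[0.4048 -0.1880; -0.1880 0.3497]
step 2: x^-=[0.7158, 0.7731]  P^-=[0.6270 -0.1201; -0.1201 0.5997]  H_jac=[0.6794 0.7338]  S=[0.7526]  K=[0.4489; 0.4763]  nu=[0.6264]  x^+=[0.9970, 1.0715]  P^+=[0.4753 -0.2810; -0.2810 0.4290]
step 3: x^-=[1.2970, 1.0715]  P^-=[0.6516 -0.1909; -0.1909 0.6790]  H_jac=[0.7710 0.6369]  S=[0.7352]  K=[0.5179; 0.3880]  nu=[0.3476]  x^+=[1.4771, 1.2064]  P^+=[0.4544 -0.3386; -0.3386 0.5683]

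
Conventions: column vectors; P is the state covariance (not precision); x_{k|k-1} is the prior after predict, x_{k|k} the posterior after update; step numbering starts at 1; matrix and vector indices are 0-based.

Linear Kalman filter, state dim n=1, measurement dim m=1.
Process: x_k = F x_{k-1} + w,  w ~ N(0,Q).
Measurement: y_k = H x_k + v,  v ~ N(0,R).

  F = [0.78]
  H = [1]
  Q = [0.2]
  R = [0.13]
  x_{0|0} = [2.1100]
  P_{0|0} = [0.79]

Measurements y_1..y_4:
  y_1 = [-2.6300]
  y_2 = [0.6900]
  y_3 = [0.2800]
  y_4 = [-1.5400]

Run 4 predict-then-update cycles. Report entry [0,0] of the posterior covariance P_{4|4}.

step 1: x^-=[1.6458]  P^-=[0.6806]  S=[0.8106]  K=[0.8396]  nu=[-4.2758]  x^+=[-1.9443]  P^+=[0.1092]
step 2: x^-=[-1.5166]  P^-=[0.2664]  S=[0.3964]  K=[0.6721]  nu=[2.2066]  x^+=[-0.0336]  P^+=[0.0874]
step 3: x^-=[-0.0262]  P^-=[0.2532]  S=[0.3832]  K=[0.6607]  nu=[0.3062]  x^+=[0.1761]  P^+=[0.0859]
step 4: x^-=[0.1374]  P^-=[0.2523]  S=[0.3823]  K=[0.6599]  nu=[-1.6774]  x^+=[-0.9696]  P^+=[0.0858]

P_post[0,0] = 0.0858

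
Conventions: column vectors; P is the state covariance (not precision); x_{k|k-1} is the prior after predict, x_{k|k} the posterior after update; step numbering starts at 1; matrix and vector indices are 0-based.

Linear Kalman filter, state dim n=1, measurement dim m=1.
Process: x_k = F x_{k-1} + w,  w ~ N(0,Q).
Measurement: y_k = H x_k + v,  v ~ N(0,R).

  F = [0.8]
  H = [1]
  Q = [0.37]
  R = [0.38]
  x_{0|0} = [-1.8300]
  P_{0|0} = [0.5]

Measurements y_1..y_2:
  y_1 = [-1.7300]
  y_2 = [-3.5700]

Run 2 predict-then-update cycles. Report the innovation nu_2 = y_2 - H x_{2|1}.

innov = [-2.2616]

step 1: x^-=[-1.4640]  P^-=[0.6900]  S=[1.0700]  K=[0.6449]  nu=[-0.2660]  x^+=[-1.6355]  P^+=[0.2450]
step 2: x^-=[-1.3084]  P^-=[0.5268]  S=[0.9068]  K=[0.5810]  nu=[-2.2616]  x^+=[-2.6223]  P^+=[0.2208]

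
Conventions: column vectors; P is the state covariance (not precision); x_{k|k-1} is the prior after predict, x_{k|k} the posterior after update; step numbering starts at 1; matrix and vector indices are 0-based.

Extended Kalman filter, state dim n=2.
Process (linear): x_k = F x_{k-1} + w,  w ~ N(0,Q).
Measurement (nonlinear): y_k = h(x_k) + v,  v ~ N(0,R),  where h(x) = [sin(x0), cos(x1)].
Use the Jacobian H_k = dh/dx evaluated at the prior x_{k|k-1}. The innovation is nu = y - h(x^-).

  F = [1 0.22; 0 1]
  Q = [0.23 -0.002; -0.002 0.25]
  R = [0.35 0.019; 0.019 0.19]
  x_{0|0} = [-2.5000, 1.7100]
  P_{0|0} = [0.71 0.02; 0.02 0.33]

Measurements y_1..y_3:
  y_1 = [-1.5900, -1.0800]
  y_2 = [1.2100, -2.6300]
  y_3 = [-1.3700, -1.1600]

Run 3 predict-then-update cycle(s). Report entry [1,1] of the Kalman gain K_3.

step 1: x^-=[-2.1238, 1.7100]  P^-=[0.9648 0.0906; 0.0906 0.5800]  H_jac=[-0.5252 0.0000; 0.0000 -0.9903]  S=[0.6162 0.0661; 0.0661 0.7588]  K=[-0.8174 -0.0470; 0.0040 -0.7573]  nu=[-0.7390, -0.9412]  x^+=[-1.4755, 2.4198]  P^+=[0.5464 0.0247; 0.0247 0.1452]
step 2: x^-=[-0.9431, 2.4198]  P^-=[0.7943 0.0546; 0.0546 0.3952]  H_jac=[0.5873 0.0000; 0.0000 -0.6607]  S=[0.6239 -0.0022; -0.0022 0.3625]  K=[0.7473 -0.0951; 0.0489 -0.7200]  nu=[2.0194, -1.8794]  x^+=[0.7445, 3.8717]  P^+=[0.4423 0.0058; 0.0058 0.2056]
step 3: x^-=[1.5963, 3.8717]  P^-=[0.6848 0.0491; 0.0491 0.4556]  H_jac=[-0.0255 0.0000; 0.0000 0.6669]  S=[0.3504 0.0182; 0.0182 0.3927]  K=[-0.0543 0.0859; -0.0438 0.7759]  nu=[-2.3697, -0.4149]  x^+=[1.6892, 3.6535]  P^+=[0.6810 0.0229; 0.0229 0.2198]

K[1,1] = 0.7759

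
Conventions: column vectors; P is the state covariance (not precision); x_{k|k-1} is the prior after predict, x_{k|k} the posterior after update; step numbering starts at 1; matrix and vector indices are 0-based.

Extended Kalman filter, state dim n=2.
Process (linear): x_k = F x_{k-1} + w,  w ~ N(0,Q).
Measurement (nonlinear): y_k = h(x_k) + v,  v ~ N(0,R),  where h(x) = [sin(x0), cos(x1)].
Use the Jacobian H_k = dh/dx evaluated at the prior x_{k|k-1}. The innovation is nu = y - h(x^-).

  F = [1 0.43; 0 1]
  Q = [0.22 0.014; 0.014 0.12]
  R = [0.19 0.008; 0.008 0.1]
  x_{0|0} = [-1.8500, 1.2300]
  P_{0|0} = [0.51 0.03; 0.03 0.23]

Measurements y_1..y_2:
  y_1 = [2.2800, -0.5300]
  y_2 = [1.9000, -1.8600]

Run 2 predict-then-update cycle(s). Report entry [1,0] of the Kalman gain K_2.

step 1: x^-=[-1.3211, 1.2300]  P^-=[0.7983 0.1429; 0.1429 0.3500]  H_jac=[0.2471 0.0000; 0.0000 -0.9425]  S=[0.2387 -0.0253; -0.0253 0.4109]  K=[0.7968 -0.2788; 0.0633 -0.7989]  nu=[3.2490, -0.8642]  x^+=[1.5085, 2.1261]  P^+=[0.6036 0.0228; 0.0228 0.0842]
step 2: x^-=[2.4227, 2.1261]  P^-=[0.8588 0.0730; 0.0730 0.2042]  H_jac=[-0.7526 0.0000; 0.0000 -0.8497]  S=[0.6764 0.0547; 0.0547 0.2475]  K=[-0.9523 -0.0403; -0.0250 -0.6958]  nu=[1.2415, -1.3328]  x^+=[1.2942, 3.0224]  P^+=[0.2408 0.0137; 0.0137 0.0821]

K[1,0] = -0.0250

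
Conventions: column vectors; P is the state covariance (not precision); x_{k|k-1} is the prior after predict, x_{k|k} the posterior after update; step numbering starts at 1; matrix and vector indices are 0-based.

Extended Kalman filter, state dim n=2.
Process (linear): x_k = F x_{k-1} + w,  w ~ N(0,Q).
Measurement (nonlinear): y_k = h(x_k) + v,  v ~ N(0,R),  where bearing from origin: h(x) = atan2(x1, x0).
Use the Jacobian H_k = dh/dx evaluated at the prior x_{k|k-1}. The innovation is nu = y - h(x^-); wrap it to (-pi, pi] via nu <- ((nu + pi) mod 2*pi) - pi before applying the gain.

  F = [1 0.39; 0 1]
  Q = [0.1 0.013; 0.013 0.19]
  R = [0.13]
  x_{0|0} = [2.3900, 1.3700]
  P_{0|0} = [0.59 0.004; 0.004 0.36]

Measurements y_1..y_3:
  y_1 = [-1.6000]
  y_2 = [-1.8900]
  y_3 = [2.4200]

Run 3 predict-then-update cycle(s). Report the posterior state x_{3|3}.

x_post = [-2.7621, -4.3116]

step 1: x^-=[2.9243, 1.3700]  P^-=[0.7479 0.1574; 0.1574 0.5500]  H_jac=[-0.1314 0.2804]  S=[0.1746]  K=[-0.3100; 0.7651]  nu=[-2.0381]  x^+=[3.5561, -0.1893]  P^+=[0.7311 0.1988; 0.1988 0.4478]
step 2: x^-=[3.4823, -0.1893]  P^-=[1.0543 0.3865; 0.3865 0.6378]  H_jac=[0.0156 0.2863]  S=[0.1860]  K=[0.6832; 1.0142]  nu=[-1.8357]  x^+=[2.2282, -2.0512]  P^+=[0.9675 0.2576; 0.2576 0.4465]
step 3: x^-=[1.4282, -2.0512]  P^-=[1.3363 0.4447; 0.4447 0.6365]  H_jac=[0.3283 0.2286]  S=[0.3741]  K=[1.4446; 0.7793]  nu=[-2.9006]  x^+=[-2.7621, -4.3116]  P^+=[0.5556 0.0236; 0.0236 0.4093]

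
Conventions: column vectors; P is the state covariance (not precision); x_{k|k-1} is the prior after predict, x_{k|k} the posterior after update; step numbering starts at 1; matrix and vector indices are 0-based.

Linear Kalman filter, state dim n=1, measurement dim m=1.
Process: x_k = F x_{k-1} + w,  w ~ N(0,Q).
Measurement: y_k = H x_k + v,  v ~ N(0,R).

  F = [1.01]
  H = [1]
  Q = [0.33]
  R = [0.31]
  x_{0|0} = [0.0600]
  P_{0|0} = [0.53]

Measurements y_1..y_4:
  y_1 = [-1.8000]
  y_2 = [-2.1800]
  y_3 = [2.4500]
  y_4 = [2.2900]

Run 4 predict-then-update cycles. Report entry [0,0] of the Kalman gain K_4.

K[0,0] = 0.6310

step 1: x^-=[0.0606]  P^-=[0.8707]  S=[1.1807]  K=[0.7374]  nu=[-1.8606]  x^+=[-1.3115]  P^+=[0.2286]
step 2: x^-=[-1.3246]  P^-=[0.5632]  S=[0.8732]  K=[0.6450]  nu=[-0.8554]  x^+=[-1.8763]  P^+=[0.1999]
step 3: x^-=[-1.8951]  P^-=[0.5340]  S=[0.8440]  K=[0.6327]  nu=[4.3451]  x^+=[0.8540]  P^+=[0.1961]
step 4: x^-=[0.8625]  P^-=[0.5301]  S=[0.8401]  K=[0.6310]  nu=[1.4275]  x^+=[1.7632]  P^+=[0.1956]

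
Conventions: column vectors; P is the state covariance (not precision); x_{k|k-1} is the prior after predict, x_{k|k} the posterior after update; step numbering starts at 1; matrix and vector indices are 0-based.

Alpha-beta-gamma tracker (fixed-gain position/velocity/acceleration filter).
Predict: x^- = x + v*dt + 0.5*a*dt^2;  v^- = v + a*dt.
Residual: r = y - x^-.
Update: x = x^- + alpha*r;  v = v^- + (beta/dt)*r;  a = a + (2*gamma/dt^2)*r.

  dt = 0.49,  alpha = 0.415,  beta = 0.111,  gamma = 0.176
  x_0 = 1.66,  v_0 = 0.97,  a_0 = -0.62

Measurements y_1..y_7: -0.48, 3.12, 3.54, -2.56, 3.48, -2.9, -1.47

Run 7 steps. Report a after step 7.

a_post = -3.2323

step 1: x_pred=2.0609  r=-2.5409  x^+=1.0064  v^+=0.0906  a^+=-4.3451
step 2: x_pred=0.5292  r=2.5908  x^+=1.6044  v^+=-1.4516  a^+=-0.5468
step 3: x_pred=0.8275  r=2.7125  x^+=1.9532  v^+=-1.1050  a^+=3.4299
step 4: x_pred=1.8235  r=-4.3835  x^+=0.0043  v^+=-0.4173  a^+=-2.9965
step 5: x_pred=-0.5599  r=4.0399  x^+=1.1167  v^+=-0.9704  a^+=2.9262
step 6: x_pred=0.9924  r=-3.8924  x^+=-0.6229  v^+=-0.4184  a^+=-2.7803
step 7: x_pred=-1.1617  r=-0.3083  x^+=-1.2896  v^+=-1.8506  a^+=-3.2323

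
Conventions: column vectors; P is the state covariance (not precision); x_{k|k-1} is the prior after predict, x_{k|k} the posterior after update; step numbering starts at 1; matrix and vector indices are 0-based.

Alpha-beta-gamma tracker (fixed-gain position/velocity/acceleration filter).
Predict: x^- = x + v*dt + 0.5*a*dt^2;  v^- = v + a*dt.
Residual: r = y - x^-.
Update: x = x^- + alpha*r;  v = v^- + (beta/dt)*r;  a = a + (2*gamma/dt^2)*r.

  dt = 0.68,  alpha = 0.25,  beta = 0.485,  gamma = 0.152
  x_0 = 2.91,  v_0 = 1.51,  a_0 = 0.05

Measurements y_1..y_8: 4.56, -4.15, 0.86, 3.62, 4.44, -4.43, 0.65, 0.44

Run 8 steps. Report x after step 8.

x_post = 6.4186

step 1: x_pred=3.9484  r=0.6116  x^+=4.1013  v^+=1.9802  a^+=0.4521
step 2: x_pred=5.5524  r=-9.7024  x^+=3.1268  v^+=-4.6324  a^+=-5.9266
step 3: x_pred=-1.3935  r=2.2535  x^+=-0.8301  v^+=-7.0552  a^+=-4.4451
step 4: x_pred=-6.6554  r=10.2754  x^+=-4.0865  v^+=-2.7491  a^+=2.3104
step 5: x_pred=-5.4218  r=9.8618  x^+=-2.9563  v^+=5.8557  a^+=8.7939
step 6: x_pred=3.0587  r=-7.4887  x^+=1.1865  v^+=6.4943  a^+=3.8705
step 7: x_pred=6.4975  r=-5.8475  x^+=5.0356  v^+=4.9556  a^+=0.0261
step 8: x_pred=8.4115  r=-7.9715  x^+=6.4186  v^+=-0.7122  a^+=-5.2146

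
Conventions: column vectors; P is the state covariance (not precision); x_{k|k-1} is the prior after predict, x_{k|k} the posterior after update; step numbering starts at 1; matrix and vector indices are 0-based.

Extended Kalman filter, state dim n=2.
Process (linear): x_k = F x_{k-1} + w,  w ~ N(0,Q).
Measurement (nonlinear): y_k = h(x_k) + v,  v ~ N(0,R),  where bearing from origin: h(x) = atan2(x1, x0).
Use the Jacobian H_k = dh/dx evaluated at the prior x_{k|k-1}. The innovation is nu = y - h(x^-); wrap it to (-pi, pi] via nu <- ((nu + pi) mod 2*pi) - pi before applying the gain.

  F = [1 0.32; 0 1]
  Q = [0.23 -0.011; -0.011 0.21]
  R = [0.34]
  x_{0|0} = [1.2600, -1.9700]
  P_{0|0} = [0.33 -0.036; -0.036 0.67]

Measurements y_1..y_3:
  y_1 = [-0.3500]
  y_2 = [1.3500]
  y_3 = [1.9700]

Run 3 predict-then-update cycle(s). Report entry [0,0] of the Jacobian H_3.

H_jac[0,0] = 0.0342

step 1: x^-=[0.6296, -1.9700]  P^-=[0.6056 0.1674; 0.1674 0.8800]  H_jac=[0.4606 0.1472]  S=[0.5102]  K=[0.5949; 0.4050]  nu=[0.9115]  x^+=[1.1719, -1.6009]  P^+=[0.4250 0.0445; 0.0445 0.7963]
step 2: x^-=[0.6596, -1.6009]  P^-=[0.7650 0.2883; 0.2883 1.0063]  H_jac=[0.5340 0.2200]  S=[0.6746]  K=[0.6996; 0.5564]  nu=[2.5300]  x^+=[2.4295, -0.1932]  P^+=[0.4348 0.0257; 0.0257 0.7975]
step 3: x^-=[2.3677, -0.1932]  P^-=[0.7629 0.2699; 0.2699 1.0075]  H_jac=[0.0342 0.4196]  S=[0.5260]  K=[0.2649; 0.8212]  nu=[2.0514]  x^+=[2.9111, 1.4914]  P^+=[0.7260 0.1555; 0.1555 0.6528]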